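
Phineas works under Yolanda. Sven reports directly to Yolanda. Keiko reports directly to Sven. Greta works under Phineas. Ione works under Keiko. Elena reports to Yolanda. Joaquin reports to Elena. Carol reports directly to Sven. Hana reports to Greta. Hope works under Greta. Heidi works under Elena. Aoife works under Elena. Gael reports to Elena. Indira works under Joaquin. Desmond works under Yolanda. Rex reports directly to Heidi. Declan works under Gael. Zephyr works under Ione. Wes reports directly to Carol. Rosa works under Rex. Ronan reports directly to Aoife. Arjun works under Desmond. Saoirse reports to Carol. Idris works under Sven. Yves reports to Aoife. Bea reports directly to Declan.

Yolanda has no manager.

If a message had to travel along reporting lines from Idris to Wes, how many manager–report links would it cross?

Idris is 1 level below Sven, and Wes is 2 levels below Sven (their lowest common manager). The shortest path runs up from Idris to Sven and back down to Wes: 1 + 2 = 3 links.

3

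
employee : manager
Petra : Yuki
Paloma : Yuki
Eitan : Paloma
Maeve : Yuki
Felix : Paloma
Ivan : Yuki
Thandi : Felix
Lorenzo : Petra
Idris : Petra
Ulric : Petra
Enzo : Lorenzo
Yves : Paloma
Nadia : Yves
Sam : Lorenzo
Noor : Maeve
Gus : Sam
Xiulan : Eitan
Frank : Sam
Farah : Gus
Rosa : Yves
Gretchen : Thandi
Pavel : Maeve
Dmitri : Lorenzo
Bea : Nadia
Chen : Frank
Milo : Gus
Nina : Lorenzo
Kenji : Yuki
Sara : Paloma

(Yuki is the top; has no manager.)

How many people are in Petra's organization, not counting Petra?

12

Petra directly manages Lorenzo, Idris, Ulric. Under Lorenzo: Nina, Dmitri, Sam, Frank, Chen, Gus, Milo, Farah, Enzo (9). Idris has no reports. Ulric has no reports. So Petra's organization is 3 direct reports plus everyone under them: 10 + 1 + 1 = 12.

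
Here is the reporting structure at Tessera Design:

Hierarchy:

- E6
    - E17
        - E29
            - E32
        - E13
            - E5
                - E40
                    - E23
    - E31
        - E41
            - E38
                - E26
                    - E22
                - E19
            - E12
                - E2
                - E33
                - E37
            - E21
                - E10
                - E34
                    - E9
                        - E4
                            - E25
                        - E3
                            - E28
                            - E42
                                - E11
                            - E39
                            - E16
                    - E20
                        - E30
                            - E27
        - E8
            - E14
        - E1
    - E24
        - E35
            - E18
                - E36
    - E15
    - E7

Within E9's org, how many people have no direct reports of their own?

The people in E9's organization with no one reporting to them are E16, E39, E11, E28, E25. That is 5.

5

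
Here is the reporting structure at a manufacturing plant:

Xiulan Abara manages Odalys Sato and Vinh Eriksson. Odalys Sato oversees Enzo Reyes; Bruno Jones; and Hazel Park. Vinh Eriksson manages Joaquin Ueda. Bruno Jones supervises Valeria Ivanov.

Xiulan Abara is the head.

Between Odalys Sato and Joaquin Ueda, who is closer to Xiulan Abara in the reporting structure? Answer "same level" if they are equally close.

Odalys Sato is 1 level below Xiulan Abara; Joaquin Ueda is 2. Odalys Sato is higher.

Odalys Sato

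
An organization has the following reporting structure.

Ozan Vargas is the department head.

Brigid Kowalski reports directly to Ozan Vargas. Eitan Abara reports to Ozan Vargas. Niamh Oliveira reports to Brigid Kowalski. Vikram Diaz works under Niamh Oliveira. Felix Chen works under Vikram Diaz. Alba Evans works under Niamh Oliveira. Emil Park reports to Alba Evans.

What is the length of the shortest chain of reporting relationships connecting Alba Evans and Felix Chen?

Alba Evans is 1 level below Niamh Oliveira, and Felix Chen is 2 levels below Niamh Oliveira (their lowest common manager). The shortest path runs up from Alba Evans to Niamh Oliveira and back down to Felix Chen: 1 + 2 = 3 links.

3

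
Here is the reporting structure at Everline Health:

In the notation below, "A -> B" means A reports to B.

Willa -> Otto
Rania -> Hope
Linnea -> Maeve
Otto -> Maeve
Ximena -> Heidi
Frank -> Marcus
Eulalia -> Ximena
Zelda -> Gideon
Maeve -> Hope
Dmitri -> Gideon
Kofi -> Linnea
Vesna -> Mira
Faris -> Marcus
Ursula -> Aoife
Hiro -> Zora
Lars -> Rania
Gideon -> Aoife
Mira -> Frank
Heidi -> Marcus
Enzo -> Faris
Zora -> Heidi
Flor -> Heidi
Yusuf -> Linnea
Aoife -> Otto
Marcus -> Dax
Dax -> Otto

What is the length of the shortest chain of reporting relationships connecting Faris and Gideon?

5

Faris is 3 levels below Otto, and Gideon is 2 levels below Otto (their lowest common manager). The shortest path runs up from Faris to Otto and back down to Gideon: 3 + 2 = 5 links.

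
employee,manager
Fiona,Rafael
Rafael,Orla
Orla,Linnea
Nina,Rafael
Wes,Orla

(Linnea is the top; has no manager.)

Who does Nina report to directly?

Rafael

Nina reports directly to Rafael.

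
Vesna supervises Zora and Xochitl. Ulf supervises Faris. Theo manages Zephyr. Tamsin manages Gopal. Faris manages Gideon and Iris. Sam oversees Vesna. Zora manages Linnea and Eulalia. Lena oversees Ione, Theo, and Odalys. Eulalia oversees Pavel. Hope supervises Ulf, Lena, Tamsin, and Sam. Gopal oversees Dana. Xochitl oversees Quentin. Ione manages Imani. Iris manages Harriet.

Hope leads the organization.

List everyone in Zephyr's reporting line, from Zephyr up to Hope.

Zephyr reports to Theo. Theo reports to Lena. Lena reports to Hope. Hope is at the top.

Zephyr -> Theo -> Lena -> Hope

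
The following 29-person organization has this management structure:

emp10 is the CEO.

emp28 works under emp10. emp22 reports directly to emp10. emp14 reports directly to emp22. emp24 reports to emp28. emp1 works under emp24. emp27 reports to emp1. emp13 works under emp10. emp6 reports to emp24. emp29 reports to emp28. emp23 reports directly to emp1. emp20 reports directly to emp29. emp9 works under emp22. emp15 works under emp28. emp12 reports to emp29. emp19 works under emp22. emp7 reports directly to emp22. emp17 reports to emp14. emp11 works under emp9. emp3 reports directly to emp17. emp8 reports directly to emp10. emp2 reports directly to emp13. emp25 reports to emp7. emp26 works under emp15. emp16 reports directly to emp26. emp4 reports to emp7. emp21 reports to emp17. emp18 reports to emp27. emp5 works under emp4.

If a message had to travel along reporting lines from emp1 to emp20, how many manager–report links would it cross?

emp1 is 2 levels below emp28, and emp20 is 2 levels below emp28 (their lowest common manager). The shortest path runs up from emp1 to emp28 and back down to emp20: 2 + 2 = 4 links.

4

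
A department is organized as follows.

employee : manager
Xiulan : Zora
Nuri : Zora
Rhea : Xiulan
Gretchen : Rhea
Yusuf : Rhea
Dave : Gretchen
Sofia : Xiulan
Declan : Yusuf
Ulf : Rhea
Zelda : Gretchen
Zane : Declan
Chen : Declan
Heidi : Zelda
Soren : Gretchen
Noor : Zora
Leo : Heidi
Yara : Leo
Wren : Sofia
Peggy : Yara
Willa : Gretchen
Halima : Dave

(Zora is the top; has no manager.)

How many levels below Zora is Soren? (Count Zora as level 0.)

4

Chain from Soren up to Zora: Soren → Gretchen → Rhea → Xiulan → Zora. That is 4 steps up, so Soren is 4 levels below Zora.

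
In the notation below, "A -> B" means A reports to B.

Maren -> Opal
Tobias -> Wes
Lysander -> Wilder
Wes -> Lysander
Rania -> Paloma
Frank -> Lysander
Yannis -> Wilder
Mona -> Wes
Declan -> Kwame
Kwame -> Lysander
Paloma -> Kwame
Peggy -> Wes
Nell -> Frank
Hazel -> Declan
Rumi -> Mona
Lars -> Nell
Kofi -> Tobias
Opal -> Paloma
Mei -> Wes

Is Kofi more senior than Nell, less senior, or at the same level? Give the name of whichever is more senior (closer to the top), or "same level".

Kofi is 4 levels below Wilder; Nell is 3. Nell is higher.

Nell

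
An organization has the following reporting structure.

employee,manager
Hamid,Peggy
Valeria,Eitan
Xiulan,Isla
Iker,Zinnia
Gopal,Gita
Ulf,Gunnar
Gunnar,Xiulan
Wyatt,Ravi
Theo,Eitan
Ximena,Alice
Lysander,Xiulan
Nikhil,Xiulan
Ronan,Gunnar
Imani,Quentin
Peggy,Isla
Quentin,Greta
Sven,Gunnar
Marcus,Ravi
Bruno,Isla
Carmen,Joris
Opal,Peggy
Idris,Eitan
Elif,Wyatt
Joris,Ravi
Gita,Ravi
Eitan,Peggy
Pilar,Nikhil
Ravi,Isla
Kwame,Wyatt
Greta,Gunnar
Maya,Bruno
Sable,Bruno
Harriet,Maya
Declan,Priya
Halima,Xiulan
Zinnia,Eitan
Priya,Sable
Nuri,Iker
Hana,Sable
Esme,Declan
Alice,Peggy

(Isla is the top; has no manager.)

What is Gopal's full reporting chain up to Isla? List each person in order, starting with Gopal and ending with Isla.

Gopal reports to Gita. Gita reports to Ravi. Ravi reports to Isla. Isla is at the top.

Gopal -> Gita -> Ravi -> Isla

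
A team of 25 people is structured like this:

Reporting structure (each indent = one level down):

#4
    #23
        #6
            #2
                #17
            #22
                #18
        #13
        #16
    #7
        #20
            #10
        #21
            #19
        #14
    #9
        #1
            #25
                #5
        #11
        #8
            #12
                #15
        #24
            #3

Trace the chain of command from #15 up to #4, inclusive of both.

#15 reports to #12. #12 reports to #8. #8 reports to #9. #9 reports to #4. #4 is at the top.

#15 -> #12 -> #8 -> #9 -> #4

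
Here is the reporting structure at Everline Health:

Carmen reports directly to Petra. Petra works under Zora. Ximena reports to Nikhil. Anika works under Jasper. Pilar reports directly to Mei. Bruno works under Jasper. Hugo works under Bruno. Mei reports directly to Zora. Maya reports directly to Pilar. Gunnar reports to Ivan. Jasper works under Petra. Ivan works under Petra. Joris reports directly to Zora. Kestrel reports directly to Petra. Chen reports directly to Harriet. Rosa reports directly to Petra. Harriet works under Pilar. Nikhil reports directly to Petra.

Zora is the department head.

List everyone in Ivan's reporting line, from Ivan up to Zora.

Ivan -> Petra -> Zora

Ivan reports to Petra. Petra reports to Zora. Zora is at the top.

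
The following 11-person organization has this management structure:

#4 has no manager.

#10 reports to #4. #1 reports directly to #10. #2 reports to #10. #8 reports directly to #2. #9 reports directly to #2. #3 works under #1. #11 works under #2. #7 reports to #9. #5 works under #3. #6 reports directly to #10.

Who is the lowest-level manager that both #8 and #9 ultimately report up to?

#2

#8's chain of managers is #2, #10, #4. #9's chain of managers is #2, #10, #4. The first manager that appears in both chains is #2.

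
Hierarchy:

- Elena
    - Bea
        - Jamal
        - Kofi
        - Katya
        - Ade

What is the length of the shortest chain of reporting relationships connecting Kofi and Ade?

Kofi is 1 level below Bea, and Ade is 1 level below Bea (their lowest common manager). The shortest path runs up from Kofi to Bea and back down to Ade: 1 + 1 = 2 links.

2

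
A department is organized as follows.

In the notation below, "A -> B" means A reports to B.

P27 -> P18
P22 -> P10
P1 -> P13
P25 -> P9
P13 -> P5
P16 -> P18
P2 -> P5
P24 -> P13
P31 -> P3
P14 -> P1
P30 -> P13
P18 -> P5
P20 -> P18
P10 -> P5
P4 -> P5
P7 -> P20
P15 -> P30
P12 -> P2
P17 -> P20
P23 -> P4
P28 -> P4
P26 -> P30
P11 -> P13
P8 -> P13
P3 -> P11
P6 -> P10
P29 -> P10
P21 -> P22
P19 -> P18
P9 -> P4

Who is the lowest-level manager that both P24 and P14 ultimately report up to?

P24's chain of managers is P13, P5. P14's chain of managers is P1, P13, P5. The first manager that appears in both chains is P13.

P13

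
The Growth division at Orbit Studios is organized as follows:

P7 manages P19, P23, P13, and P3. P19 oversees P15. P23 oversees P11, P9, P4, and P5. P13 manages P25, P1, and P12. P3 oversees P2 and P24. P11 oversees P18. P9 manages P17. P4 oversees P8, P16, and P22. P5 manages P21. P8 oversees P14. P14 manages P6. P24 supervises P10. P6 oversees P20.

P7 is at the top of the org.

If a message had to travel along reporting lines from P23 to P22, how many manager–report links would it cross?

P22 is in P23's organization: the chain from P22 up to P23 is P22 → P4 → P23, which is 2 links.

2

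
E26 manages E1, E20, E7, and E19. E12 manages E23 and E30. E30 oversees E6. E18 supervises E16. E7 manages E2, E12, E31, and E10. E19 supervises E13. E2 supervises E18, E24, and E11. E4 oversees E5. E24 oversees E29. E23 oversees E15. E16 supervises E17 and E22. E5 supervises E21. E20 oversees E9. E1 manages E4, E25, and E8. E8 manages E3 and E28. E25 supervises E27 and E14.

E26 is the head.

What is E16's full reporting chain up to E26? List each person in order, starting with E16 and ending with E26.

E16 reports to E18. E18 reports to E2. E2 reports to E7. E7 reports to E26. E26 is at the top.

E16 -> E18 -> E2 -> E7 -> E26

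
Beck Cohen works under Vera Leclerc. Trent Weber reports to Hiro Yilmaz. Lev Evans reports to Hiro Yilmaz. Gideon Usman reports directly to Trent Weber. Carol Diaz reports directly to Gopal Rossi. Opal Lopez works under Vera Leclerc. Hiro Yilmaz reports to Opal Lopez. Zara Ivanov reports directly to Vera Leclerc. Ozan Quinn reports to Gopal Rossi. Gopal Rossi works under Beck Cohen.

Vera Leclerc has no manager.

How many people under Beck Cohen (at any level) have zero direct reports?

2

The people in Beck Cohen's organization with no one reporting to them are Carol Diaz, Ozan Quinn. That is 2.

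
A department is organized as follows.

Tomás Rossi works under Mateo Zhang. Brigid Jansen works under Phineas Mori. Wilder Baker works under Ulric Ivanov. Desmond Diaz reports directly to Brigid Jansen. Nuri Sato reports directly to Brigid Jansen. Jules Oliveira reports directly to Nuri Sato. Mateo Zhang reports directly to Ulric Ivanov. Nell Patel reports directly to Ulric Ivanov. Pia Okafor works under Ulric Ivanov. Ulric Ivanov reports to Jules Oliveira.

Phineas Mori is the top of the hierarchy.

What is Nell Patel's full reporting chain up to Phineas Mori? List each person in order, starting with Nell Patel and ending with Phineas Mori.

Nell Patel -> Ulric Ivanov -> Jules Oliveira -> Nuri Sato -> Brigid Jansen -> Phineas Mori

Nell Patel reports to Ulric Ivanov. Ulric Ivanov reports to Jules Oliveira. Jules Oliveira reports to Nuri Sato. Nuri Sato reports to Brigid Jansen. Brigid Jansen reports to Phineas Mori. Phineas Mori is at the top.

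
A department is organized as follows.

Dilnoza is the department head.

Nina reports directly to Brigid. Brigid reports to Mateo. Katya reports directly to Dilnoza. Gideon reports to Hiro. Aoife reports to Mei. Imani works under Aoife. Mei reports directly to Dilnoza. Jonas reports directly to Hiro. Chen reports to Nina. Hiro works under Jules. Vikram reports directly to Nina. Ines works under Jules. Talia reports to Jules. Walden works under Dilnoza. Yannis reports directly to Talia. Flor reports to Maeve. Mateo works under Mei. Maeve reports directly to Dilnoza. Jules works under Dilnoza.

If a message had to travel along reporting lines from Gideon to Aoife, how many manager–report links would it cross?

5

Gideon is 3 levels below Dilnoza, and Aoife is 2 levels below Dilnoza (their lowest common manager). The shortest path runs up from Gideon to Dilnoza and back down to Aoife: 3 + 2 = 5 links.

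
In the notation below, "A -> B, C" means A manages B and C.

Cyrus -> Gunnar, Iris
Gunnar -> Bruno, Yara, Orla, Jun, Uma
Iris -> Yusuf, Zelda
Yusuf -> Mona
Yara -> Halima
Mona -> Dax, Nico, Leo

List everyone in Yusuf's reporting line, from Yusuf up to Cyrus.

Yusuf -> Iris -> Cyrus

Yusuf reports to Iris. Iris reports to Cyrus. Cyrus is at the top.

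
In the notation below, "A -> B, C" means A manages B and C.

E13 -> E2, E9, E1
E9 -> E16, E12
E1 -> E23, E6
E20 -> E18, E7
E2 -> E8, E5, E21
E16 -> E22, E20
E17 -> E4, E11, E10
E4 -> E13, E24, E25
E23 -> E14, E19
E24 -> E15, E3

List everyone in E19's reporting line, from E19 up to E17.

E19 reports to E23. E23 reports to E1. E1 reports to E13. E13 reports to E4. E4 reports to E17. E17 is at the top.

E19 -> E23 -> E1 -> E13 -> E4 -> E17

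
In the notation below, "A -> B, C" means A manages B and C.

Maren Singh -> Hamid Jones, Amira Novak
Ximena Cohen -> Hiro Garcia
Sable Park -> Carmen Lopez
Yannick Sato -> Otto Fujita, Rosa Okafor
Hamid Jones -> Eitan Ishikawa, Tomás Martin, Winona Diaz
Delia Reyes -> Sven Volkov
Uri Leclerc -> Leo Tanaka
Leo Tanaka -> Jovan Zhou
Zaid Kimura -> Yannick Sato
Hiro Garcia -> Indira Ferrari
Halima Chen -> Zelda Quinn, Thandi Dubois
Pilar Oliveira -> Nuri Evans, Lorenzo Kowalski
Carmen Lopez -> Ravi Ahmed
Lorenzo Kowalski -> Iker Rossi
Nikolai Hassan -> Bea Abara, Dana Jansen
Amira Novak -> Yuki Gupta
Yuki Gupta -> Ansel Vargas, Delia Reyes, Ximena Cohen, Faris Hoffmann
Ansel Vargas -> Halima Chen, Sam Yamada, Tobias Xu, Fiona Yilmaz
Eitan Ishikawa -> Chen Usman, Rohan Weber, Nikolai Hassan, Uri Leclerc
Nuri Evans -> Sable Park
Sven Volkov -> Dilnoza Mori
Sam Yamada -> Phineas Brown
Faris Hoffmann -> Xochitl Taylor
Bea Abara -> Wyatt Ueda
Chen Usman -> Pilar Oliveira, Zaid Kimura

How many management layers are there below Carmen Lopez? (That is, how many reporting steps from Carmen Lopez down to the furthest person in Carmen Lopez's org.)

1

The longest chain under Carmen Lopez runs Carmen Lopez → Ravi Ahmed, which is 1 level below Carmen Lopez.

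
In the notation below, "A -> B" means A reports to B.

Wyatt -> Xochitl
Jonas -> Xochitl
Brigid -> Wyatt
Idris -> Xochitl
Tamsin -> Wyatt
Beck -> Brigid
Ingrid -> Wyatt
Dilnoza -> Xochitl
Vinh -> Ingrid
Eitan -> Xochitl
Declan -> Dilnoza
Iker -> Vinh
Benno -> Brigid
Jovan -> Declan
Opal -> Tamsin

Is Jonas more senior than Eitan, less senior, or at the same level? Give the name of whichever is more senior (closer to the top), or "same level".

same level

Both Jonas and Eitan are 1 level below Xochitl.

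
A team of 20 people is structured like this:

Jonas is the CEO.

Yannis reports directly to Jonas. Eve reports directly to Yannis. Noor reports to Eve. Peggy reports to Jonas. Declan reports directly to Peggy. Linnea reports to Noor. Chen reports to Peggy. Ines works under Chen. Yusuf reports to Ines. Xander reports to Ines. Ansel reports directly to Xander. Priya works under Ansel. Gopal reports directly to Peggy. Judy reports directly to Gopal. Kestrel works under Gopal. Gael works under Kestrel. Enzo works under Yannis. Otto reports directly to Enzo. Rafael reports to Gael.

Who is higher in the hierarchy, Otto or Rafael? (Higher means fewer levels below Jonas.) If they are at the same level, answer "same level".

Otto

Otto is 3 levels below Jonas; Rafael is 5. Otto is higher.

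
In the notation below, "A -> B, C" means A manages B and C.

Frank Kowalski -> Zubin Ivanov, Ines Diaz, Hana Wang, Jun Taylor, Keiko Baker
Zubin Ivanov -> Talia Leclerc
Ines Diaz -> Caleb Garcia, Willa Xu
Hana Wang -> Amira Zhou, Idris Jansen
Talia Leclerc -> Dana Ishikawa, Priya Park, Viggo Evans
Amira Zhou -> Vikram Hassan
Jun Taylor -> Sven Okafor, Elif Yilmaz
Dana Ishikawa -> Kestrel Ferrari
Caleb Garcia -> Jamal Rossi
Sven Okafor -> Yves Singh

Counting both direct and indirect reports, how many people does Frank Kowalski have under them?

Frank Kowalski directly manages Zubin Ivanov, Ines Diaz, Hana Wang, Jun Taylor, Keiko Baker. Under Zubin Ivanov: Talia Leclerc, Viggo Evans, Priya Park, Dana Ishikawa, Kestrel Ferrari (5). Under Ines Diaz: Willa Xu, Caleb Garcia, Jamal Rossi (3). Under Hana Wang: Idris Jansen, Amira Zhou, Vikram Hassan (3). Under Jun Taylor: Elif Yilmaz, Sven Okafor, Yves Singh (3). Keiko Baker has no reports. So Frank Kowalski's organization is 5 direct reports plus everyone under them: 6 + 4 + 4 + 4 + 1 = 19.

19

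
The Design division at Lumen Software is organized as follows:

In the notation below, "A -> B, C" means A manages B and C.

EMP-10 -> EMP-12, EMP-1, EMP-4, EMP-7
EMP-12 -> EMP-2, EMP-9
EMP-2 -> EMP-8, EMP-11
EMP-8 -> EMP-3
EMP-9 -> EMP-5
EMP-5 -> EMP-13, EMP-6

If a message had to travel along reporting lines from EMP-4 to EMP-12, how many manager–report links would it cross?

EMP-4 is 1 level below EMP-10, and EMP-12 is 1 level below EMP-10 (their lowest common manager). The shortest path runs up from EMP-4 to EMP-10 and back down to EMP-12: 1 + 1 = 2 links.

2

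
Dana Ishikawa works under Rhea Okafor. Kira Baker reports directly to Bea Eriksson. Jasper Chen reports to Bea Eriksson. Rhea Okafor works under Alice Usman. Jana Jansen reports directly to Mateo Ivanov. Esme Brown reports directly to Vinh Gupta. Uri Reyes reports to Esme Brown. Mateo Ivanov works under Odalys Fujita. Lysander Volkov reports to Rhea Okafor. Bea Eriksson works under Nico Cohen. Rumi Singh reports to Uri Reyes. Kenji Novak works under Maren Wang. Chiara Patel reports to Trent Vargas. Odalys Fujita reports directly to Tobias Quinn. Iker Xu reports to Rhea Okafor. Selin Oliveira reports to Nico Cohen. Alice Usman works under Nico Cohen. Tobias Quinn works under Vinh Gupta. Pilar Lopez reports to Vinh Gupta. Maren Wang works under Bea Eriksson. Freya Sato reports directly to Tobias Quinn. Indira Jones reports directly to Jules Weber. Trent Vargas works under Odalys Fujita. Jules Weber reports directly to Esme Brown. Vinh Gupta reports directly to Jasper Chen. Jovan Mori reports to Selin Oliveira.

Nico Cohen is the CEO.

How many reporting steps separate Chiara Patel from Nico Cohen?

7

Chain from Chiara Patel up to Nico Cohen: Chiara Patel → Trent Vargas → Odalys Fujita → Tobias Quinn → Vinh Gupta → Jasper Chen → Bea Eriksson → Nico Cohen. That is 7 steps up, so Chiara Patel is 7 levels below Nico Cohen.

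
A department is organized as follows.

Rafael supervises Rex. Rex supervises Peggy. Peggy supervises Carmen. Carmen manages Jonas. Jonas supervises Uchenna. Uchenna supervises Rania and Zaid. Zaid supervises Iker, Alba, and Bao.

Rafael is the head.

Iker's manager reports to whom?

Iker reports to Zaid, and Zaid reports to Uchenna. So Iker's skip-level manager is Uchenna.

Uchenna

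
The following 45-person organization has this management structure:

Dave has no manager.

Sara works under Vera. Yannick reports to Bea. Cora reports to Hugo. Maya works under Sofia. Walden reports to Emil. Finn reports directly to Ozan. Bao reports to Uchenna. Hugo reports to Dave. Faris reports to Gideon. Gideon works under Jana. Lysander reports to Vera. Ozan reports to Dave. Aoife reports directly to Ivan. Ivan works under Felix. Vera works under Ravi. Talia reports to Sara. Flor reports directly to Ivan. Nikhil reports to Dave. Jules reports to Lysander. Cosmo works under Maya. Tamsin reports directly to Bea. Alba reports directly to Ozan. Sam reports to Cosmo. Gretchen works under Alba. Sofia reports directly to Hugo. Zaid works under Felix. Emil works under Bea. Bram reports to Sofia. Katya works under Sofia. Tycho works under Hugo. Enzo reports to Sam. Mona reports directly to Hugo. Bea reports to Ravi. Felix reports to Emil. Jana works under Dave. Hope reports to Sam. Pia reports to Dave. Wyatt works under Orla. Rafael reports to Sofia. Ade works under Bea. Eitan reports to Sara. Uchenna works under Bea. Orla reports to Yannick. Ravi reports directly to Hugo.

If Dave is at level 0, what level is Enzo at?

6

Chain from Enzo up to Dave: Enzo → Sam → Cosmo → Maya → Sofia → Hugo → Dave. That is 6 steps up, so Enzo is 6 levels below Dave.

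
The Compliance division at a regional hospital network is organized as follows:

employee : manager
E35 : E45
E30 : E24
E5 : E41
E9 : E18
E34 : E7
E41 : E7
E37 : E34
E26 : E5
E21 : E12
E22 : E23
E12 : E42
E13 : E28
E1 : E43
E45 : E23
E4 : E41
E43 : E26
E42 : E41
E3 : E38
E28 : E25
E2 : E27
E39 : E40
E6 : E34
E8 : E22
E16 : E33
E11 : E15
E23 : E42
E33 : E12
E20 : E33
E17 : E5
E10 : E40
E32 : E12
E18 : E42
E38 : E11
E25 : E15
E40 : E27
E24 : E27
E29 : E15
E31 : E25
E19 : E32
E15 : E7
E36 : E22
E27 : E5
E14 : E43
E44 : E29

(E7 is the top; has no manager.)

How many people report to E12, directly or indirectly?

6

E12 directly manages E33, E32, E21. Under E33: E20, E16 (2). Under E32: E19 (1). E21 has no reports. So E12's organization is 3 direct reports plus everyone under them: 3 + 2 + 1 = 6.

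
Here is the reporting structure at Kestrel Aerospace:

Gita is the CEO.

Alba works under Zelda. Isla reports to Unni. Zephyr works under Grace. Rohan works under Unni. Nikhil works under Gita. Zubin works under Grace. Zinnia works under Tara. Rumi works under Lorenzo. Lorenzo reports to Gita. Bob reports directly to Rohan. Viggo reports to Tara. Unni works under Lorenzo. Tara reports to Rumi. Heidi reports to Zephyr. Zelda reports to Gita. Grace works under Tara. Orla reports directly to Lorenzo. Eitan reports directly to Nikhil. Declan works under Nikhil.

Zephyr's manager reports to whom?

Zephyr reports to Grace, and Grace reports to Tara. So Zephyr's skip-level manager is Tara.

Tara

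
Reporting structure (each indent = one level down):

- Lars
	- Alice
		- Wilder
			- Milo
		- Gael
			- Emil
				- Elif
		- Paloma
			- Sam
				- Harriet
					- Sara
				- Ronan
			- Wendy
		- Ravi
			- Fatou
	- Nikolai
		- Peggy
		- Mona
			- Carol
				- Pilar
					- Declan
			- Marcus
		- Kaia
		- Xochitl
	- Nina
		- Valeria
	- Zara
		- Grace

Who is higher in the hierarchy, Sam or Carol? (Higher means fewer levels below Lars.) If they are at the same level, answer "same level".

same level

Both Sam and Carol are 3 levels below Lars.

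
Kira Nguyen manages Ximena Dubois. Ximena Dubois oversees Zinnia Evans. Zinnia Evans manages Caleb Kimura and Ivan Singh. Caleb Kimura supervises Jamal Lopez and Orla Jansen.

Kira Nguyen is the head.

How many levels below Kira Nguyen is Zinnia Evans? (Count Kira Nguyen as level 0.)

Chain from Zinnia Evans up to Kira Nguyen: Zinnia Evans → Ximena Dubois → Kira Nguyen. That is 2 steps up, so Zinnia Evans is 2 levels below Kira Nguyen.

2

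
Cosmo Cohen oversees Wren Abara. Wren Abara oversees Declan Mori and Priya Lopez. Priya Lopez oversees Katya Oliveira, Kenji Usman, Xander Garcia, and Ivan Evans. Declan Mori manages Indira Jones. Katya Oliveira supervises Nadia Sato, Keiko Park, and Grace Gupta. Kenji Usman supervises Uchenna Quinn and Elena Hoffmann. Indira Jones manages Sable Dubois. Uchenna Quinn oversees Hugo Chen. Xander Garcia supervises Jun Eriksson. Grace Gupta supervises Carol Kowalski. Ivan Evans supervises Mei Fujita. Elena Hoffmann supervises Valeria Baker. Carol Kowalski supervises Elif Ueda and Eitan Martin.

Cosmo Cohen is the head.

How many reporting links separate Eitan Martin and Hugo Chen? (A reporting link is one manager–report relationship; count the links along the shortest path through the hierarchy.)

Eitan Martin is 4 levels below Priya Lopez, and Hugo Chen is 3 levels below Priya Lopez (their lowest common manager). The shortest path runs up from Eitan Martin to Priya Lopez and back down to Hugo Chen: 4 + 3 = 7 links.

7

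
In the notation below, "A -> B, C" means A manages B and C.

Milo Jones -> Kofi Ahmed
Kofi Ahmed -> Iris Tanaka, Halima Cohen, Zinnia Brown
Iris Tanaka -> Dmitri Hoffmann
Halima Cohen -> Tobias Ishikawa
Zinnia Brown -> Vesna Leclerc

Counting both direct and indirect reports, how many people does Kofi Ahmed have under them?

Kofi Ahmed directly manages Iris Tanaka, Halima Cohen, Zinnia Brown. Under Iris Tanaka: Dmitri Hoffmann (1). Under Halima Cohen: Tobias Ishikawa (1). Under Zinnia Brown: Vesna Leclerc (1). So Kofi Ahmed's organization is 3 direct reports plus everyone under them: 2 + 2 + 2 = 6.

6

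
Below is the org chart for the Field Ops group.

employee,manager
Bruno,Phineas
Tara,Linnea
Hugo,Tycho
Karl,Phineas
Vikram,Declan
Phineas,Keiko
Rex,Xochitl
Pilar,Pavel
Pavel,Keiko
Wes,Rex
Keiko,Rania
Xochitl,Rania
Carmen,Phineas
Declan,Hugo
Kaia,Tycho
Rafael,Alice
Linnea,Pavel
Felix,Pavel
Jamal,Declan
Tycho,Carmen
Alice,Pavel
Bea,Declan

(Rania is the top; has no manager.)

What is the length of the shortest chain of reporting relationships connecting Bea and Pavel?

Bea is 6 levels below Keiko, and Pavel is 1 level below Keiko (their lowest common manager). The shortest path runs up from Bea to Keiko and back down to Pavel: 6 + 1 = 7 links.

7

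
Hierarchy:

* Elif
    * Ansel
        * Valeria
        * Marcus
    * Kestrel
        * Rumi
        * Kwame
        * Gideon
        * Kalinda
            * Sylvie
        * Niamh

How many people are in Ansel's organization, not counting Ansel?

Ansel directly manages Valeria, Marcus. Valeria has no reports. Marcus has no reports. So Ansel's organization is 2 direct reports plus everyone under them: 1 + 1 = 2.

2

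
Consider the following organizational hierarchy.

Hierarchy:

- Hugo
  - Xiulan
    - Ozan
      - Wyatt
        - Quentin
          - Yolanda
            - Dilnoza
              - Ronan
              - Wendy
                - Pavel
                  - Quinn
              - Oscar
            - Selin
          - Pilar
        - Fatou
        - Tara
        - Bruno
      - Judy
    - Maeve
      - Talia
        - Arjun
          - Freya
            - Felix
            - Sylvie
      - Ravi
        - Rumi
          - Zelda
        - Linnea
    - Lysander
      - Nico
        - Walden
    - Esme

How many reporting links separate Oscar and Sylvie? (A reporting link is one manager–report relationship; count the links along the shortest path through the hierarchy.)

11

Oscar is 6 levels below Xiulan, and Sylvie is 5 levels below Xiulan (their lowest common manager). The shortest path runs up from Oscar to Xiulan and back down to Sylvie: 6 + 5 = 11 links.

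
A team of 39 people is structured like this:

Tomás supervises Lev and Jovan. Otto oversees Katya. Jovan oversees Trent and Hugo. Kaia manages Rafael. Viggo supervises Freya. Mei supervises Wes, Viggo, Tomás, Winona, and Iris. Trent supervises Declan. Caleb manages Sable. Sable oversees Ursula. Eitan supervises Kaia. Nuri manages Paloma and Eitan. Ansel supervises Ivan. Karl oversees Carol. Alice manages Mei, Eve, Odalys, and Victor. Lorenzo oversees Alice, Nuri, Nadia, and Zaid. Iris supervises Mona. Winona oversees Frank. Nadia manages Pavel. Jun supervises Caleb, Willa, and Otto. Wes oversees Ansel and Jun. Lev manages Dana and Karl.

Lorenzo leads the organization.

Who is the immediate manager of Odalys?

Alice

Odalys reports directly to Alice.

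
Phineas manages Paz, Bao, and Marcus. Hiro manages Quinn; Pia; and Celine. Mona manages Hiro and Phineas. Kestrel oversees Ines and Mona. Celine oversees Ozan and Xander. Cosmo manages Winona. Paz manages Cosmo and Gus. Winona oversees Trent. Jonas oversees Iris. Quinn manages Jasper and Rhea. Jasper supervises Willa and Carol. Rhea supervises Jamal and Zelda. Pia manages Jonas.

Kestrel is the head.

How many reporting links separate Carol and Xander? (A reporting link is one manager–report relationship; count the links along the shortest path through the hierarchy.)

Carol is 3 levels below Hiro, and Xander is 2 levels below Hiro (their lowest common manager). The shortest path runs up from Carol to Hiro and back down to Xander: 3 + 2 = 5 links.

5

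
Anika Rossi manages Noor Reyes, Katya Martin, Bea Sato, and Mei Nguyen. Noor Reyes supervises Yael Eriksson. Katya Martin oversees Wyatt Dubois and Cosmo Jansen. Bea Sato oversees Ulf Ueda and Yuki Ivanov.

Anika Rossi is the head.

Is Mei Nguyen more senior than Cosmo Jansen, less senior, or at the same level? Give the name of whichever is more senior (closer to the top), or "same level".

Mei Nguyen

Mei Nguyen is 1 level below Anika Rossi; Cosmo Jansen is 2. Mei Nguyen is higher.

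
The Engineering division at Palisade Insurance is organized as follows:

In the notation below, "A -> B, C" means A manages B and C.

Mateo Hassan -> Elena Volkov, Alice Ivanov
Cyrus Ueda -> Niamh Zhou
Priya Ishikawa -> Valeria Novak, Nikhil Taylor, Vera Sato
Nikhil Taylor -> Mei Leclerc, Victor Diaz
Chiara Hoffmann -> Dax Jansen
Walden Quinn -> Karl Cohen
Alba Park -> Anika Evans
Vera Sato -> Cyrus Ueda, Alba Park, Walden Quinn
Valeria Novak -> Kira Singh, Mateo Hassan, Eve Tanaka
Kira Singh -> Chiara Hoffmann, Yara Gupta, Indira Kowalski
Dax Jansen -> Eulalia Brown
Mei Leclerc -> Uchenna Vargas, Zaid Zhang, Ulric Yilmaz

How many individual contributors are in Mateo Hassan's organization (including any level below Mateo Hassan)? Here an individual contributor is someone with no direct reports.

The people in Mateo Hassan's organization with no one reporting to them are Alice Ivanov, Elena Volkov. That is 2.

2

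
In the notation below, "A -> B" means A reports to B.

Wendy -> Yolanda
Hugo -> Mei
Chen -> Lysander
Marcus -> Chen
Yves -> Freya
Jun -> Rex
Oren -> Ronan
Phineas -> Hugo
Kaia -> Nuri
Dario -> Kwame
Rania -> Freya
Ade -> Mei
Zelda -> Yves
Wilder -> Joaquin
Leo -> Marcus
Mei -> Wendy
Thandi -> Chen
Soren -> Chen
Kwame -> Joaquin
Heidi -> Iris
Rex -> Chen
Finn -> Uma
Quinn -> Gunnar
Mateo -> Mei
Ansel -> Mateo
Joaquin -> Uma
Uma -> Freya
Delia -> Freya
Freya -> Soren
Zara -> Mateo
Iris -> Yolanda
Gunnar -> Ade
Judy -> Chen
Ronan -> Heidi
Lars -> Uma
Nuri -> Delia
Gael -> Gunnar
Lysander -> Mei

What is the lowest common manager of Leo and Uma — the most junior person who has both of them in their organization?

Chen

Leo's chain of managers is Marcus, Chen, Lysander, Mei, Wendy, Yolanda. Uma's chain of managers is Freya, Soren, Chen, Lysander, Mei, Wendy, Yolanda. The first manager that appears in both chains is Chen.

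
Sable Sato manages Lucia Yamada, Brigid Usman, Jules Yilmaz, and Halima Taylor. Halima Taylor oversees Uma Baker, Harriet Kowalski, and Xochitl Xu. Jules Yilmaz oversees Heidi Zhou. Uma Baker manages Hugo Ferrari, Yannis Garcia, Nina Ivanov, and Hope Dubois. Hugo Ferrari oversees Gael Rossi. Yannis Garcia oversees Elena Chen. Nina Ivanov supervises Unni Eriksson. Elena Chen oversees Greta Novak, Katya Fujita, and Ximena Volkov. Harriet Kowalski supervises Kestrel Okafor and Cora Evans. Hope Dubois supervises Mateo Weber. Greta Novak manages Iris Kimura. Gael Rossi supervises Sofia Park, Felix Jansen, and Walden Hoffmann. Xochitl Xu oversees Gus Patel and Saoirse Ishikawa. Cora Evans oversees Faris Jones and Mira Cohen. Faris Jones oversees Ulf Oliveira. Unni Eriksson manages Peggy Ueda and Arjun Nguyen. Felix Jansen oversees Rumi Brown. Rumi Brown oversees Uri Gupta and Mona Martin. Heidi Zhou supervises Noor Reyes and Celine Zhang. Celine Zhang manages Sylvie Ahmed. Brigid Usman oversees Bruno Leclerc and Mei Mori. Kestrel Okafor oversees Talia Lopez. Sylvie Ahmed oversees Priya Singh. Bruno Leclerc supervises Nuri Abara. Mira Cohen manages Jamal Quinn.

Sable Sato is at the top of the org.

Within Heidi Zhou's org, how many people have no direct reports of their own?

The people in Heidi Zhou's organization with no one reporting to them are Noor Reyes, Priya Singh. That is 2.

2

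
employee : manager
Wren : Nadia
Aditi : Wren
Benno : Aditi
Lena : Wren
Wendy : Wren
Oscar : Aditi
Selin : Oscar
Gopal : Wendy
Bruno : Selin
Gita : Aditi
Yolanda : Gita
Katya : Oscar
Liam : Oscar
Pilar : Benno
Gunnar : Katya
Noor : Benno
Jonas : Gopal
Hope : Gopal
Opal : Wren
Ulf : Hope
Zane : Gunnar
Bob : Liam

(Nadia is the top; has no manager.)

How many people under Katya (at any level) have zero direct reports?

1

The only person in Katya's organization with no one reporting to them is Zane. That is 1.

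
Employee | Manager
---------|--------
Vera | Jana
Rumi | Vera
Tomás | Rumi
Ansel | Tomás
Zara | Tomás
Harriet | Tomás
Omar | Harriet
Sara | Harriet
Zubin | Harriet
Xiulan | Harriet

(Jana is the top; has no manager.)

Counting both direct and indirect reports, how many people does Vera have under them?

9

Vera directly manages Rumi. Under Rumi: Tomás, Harriet, Xiulan, Zubin, Sara, Omar, Zara, Ansel (8). That's 9 in total.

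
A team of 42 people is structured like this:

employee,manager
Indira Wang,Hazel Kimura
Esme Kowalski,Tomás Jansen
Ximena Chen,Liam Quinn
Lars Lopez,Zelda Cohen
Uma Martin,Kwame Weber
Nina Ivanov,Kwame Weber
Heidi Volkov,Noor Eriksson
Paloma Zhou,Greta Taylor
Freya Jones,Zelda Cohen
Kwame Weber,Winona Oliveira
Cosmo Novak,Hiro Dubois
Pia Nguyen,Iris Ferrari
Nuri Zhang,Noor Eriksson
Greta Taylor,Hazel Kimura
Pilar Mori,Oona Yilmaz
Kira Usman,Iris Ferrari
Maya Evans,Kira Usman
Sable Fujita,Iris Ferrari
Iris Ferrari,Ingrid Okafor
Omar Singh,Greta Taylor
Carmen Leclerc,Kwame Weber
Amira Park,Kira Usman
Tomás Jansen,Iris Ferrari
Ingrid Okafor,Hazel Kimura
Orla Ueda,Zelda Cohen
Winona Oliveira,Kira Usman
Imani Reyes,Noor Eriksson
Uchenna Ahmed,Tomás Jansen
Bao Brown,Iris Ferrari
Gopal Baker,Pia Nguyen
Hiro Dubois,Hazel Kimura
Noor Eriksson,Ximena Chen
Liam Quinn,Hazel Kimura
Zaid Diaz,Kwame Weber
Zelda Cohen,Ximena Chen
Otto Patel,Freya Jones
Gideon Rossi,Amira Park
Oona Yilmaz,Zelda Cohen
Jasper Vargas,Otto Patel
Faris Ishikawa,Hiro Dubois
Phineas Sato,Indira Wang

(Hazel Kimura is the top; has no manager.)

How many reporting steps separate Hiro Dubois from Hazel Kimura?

Chain from Hiro Dubois up to Hazel Kimura: Hiro Dubois → Hazel Kimura. That is 1 step up, so Hiro Dubois is 1 level below Hazel Kimura.

1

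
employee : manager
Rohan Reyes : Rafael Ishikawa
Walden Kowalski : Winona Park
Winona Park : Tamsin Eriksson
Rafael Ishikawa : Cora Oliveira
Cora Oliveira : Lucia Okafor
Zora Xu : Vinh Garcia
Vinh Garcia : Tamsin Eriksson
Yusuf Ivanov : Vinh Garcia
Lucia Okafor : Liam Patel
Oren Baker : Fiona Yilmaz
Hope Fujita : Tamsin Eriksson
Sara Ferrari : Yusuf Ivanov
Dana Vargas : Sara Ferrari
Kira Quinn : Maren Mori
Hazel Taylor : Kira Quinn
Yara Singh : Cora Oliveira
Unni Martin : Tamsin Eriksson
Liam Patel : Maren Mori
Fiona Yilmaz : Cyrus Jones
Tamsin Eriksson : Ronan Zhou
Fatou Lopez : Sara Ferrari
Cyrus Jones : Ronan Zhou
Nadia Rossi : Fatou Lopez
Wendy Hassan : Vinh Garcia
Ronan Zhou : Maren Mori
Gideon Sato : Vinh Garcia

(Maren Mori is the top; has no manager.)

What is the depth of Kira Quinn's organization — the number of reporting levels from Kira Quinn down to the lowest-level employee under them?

The longest chain under Kira Quinn runs Kira Quinn → Hazel Taylor, which is 1 level below Kira Quinn.

1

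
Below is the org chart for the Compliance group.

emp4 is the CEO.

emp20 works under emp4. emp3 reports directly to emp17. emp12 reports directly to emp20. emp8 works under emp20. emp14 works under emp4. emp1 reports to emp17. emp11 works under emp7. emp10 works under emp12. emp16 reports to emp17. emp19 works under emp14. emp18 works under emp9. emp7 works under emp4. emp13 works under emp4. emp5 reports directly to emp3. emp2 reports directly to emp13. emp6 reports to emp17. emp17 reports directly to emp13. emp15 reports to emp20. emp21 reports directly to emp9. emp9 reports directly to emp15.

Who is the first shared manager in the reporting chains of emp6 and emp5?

emp17

emp6's chain of managers is emp17, emp13, emp4. emp5's chain of managers is emp3, emp17, emp13, emp4. The first manager that appears in both chains is emp17.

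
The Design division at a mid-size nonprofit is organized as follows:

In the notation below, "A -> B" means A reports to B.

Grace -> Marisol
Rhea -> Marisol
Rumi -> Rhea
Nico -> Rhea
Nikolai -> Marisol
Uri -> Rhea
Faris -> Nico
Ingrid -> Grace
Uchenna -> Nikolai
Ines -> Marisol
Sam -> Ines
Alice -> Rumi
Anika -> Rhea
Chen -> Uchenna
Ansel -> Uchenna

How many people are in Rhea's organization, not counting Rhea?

Rhea directly manages Rumi, Nico, Uri, Anika. Under Rumi: Alice (1). Under Nico: Faris (1). Uri has no reports. Anika has no reports. So Rhea's organization is 4 direct reports plus everyone under them: 2 + 2 + 1 + 1 = 6.

6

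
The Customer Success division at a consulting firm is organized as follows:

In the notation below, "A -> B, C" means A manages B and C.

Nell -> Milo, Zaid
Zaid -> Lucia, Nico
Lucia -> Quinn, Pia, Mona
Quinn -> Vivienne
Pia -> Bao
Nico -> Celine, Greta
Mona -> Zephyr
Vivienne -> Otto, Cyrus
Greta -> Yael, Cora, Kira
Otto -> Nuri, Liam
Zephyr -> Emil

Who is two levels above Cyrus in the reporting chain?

Quinn

Cyrus reports to Vivienne, and Vivienne reports to Quinn. So Cyrus's skip-level manager is Quinn.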